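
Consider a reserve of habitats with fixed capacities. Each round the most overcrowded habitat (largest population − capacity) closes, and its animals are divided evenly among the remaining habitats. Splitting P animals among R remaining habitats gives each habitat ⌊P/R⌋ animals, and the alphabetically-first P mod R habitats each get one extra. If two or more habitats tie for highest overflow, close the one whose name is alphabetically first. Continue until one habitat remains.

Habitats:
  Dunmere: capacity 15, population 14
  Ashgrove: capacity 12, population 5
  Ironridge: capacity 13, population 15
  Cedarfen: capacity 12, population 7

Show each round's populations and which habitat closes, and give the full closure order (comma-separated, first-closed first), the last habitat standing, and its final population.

Closure order: Ironridge, Dunmere, Cedarfen
Last habitat: Ashgrove with 41 animals

Round 1: Ashgrove=5 Cedarfen=7 Dunmere=14 Ironridge=15 → close Ironridge (overflow 2)
  15÷3 = 5 each, +1 to first 0
Round 2: Ashgrove=10 Cedarfen=12 Dunmere=19 → close Dunmere (overflow 4)
  19÷2 = 9 each, +1 to first 1
Round 3: Ashgrove=20 Cedarfen=21 → close Cedarfen (overflow 9)
  21÷1 = 21 each, +1 to first 0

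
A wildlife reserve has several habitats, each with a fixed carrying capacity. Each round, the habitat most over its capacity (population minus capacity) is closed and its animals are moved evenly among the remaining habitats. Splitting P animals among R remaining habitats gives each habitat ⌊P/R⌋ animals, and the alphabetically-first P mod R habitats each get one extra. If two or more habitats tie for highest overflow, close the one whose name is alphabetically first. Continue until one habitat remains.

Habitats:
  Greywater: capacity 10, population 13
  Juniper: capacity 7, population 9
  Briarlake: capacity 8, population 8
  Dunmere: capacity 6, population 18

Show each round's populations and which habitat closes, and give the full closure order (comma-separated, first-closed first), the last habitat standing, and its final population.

Round 1: Briarlake=8 Dunmere=18 Greywater=13 Juniper=9 → close Dunmere (overflow 12)
  18÷3 = 6 each, +1 to first 0
Round 2: Briarlake=14 Greywater=19 Juniper=15 → close Greywater (overflow 9)
  19÷2 = 9 each, +1 to first 1
Round 3: Briarlake=24 Juniper=24 → close Juniper (overflow 17)
  24÷1 = 24 each, +1 to first 0

Closure order: Dunmere, Greywater, Juniper
Last habitat: Briarlake with 48 animals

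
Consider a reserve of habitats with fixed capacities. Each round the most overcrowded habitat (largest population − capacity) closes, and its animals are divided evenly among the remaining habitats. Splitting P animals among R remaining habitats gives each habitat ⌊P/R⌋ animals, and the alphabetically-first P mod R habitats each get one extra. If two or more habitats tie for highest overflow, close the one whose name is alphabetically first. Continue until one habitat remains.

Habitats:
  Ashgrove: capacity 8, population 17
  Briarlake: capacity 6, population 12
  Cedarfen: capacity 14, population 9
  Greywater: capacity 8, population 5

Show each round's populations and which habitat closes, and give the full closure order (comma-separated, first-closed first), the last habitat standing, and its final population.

Round 1: Ashgrove=17 Briarlake=12 Cedarfen=9 Greywater=5 → close Ashgrove (overflow 9)
  17÷3 = 5 each, +1 to first 2
Round 2: Briarlake=18 Cedarfen=15 Greywater=10 → close Briarlake (overflow 12)
  18÷2 = 9 each, +1 to first 0
Round 3: Cedarfen=24 Greywater=19 → close Greywater (overflow 11)
  19÷1 = 19 each, +1 to first 0

Closure order: Ashgrove, Briarlake, Greywater
Last habitat: Cedarfen with 43 animals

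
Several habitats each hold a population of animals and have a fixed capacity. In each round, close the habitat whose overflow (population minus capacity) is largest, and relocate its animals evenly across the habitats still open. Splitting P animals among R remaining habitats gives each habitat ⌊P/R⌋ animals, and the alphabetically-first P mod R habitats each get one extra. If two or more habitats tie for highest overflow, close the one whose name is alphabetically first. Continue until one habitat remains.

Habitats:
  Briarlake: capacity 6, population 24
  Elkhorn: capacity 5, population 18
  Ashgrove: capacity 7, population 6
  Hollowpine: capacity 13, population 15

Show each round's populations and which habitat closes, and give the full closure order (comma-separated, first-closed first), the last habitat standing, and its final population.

Closure order: Briarlake, Elkhorn, Hollowpine
Last habitat: Ashgrove with 63 animals

Round 1: Ashgrove=6 Briarlake=24 Elkhorn=18 Hollowpine=15 → close Briarlake (overflow 18)
  24÷3 = 8 each, +1 to first 0
Round 2: Ashgrove=14 Elkhorn=26 Hollowpine=23 → close Elkhorn (overflow 21)
  26÷2 = 13 each, +1 to first 0
Round 3: Ashgrove=27 Hollowpine=36 → close Hollowpine (overflow 23)
  36÷1 = 36 each, +1 to first 0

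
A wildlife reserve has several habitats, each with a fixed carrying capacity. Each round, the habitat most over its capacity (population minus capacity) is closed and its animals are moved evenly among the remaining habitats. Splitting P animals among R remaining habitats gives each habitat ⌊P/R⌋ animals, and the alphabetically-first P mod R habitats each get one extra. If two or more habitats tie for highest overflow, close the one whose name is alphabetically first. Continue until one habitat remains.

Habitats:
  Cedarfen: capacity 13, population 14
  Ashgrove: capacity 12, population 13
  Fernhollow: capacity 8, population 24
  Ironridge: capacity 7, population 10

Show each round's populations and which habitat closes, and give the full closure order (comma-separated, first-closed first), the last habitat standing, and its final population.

Closure order: Fernhollow, Ironridge, Ashgrove
Last habitat: Cedarfen with 61 animals

Round 1: Ashgrove=13 Cedarfen=14 Fernhollow=24 Ironridge=10 → close Fernhollow (overflow 16)
  24÷3 = 8 each, +1 to first 0
Round 2: Ashgrove=21 Cedarfen=22 Ironridge=18 → close Ironridge (overflow 11)
  18÷2 = 9 each, +1 to first 0
Round 3: Ashgrove=30 Cedarfen=31 → close Ashgrove (overflow 18)
  30÷1 = 30 each, +1 to first 0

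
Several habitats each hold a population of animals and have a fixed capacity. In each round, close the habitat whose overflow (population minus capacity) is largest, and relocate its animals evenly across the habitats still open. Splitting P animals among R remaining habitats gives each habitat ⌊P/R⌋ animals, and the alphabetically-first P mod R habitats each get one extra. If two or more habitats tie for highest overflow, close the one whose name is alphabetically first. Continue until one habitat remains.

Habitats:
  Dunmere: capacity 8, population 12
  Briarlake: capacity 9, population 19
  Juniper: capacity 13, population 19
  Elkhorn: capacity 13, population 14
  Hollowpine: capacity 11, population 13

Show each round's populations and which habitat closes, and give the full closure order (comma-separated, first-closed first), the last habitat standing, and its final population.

Round 1: Briarlake=19 Dunmere=12 Elkhorn=14 Hollowpine=13 Juniper=19 → close Briarlake (overflow 10)
  19÷4 = 4 each, +1 to first 3
Round 2: Dunmere=17 Elkhorn=19 Hollowpine=18 Juniper=23 → close Juniper (overflow 10)
  23÷3 = 7 each, +1 to first 2
Round 3: Dunmere=25 Elkhorn=27 Hollowpine=25 → close Dunmere (overflow 17)
  25÷2 = 12 each, +1 to first 1
Round 4: Elkhorn=40 Hollowpine=37 → close Elkhorn (overflow 27)
  40÷1 = 40 each, +1 to first 0

Closure order: Briarlake, Juniper, Dunmere, Elkhorn
Last habitat: Hollowpine with 77 animals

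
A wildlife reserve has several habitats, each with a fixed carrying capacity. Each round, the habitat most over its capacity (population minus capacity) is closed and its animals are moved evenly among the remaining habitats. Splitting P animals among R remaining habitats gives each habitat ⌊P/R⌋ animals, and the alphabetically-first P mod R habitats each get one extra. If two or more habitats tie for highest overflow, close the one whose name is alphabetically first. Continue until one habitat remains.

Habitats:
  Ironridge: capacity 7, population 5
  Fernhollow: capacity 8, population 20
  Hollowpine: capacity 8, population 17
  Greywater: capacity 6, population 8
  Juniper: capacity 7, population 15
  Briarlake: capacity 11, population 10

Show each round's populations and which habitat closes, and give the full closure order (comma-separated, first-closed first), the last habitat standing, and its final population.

Round 1: Briarlake=10 Fernhollow=20 Greywater=8 Hollowpine=17 Ironridge=5 Juniper=15 → close Fernhollow (overflow 12)
  20÷5 = 4 each, +1 to first 0
Round 2: Briarlake=14 Greywater=12 Hollowpine=21 Ironridge=9 Juniper=19 → close Hollowpine (overflow 13)
  21÷4 = 5 each, +1 to first 1
Round 3: Briarlake=20 Greywater=17 Ironridge=14 Juniper=24 → close Juniper (overflow 17)
  24÷3 = 8 each, +1 to first 0
Round 4: Briarlake=28 Greywater=25 Ironridge=22 → close Greywater (overflow 19)
  25÷2 = 12 each, +1 to first 1
Round 5: Briarlake=41 Ironridge=34 → close Briarlake (overflow 30)
  41÷1 = 41 each, +1 to first 0

Closure order: Fernhollow, Hollowpine, Juniper, Greywater, Briarlake
Last habitat: Ironridge with 75 animals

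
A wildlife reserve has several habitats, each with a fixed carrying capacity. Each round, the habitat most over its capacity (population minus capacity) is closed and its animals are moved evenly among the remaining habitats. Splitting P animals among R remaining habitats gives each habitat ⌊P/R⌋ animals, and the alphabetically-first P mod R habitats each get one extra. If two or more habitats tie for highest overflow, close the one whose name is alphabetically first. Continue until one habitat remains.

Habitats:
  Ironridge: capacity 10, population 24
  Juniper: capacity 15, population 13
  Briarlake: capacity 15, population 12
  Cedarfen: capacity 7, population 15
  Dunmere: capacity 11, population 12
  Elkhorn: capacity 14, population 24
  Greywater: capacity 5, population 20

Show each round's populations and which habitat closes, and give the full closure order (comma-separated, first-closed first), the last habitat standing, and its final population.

Closure order: Greywater, Ironridge, Cedarfen, Elkhorn, Dunmere, Briarlake
Last habitat: Juniper with 120 animals

Round 1: Briarlake=12 Cedarfen=15 Dunmere=12 Elkhorn=24 Greywater=20 Ironridge=24 Juniper=13 → close Greywater (overflow 15)
  20÷6 = 3 each, +1 to first 2
Round 2: Briarlake=16 Cedarfen=19 Dunmere=15 Elkhorn=27 Ironridge=27 Juniper=16 → close Ironridge (overflow 17)
  27÷5 = 5 each, +1 to first 2
Round 3: Briarlake=22 Cedarfen=25 Dunmere=20 Elkhorn=32 Juniper=21 → close Cedarfen (overflow 18)
  25÷4 = 6 each, +1 to first 1
Round 4: Briarlake=29 Dunmere=26 Elkhorn=38 Juniper=27 → close Elkhorn (overflow 24)
  38÷3 = 12 each, +1 to first 2
Round 5: Briarlake=42 Dunmere=39 Juniper=39 → close Dunmere (overflow 28)
  39÷2 = 19 each, +1 to first 1
Round 6: Briarlake=62 Juniper=58 → close Briarlake (overflow 47)
  62÷1 = 62 each, +1 to first 0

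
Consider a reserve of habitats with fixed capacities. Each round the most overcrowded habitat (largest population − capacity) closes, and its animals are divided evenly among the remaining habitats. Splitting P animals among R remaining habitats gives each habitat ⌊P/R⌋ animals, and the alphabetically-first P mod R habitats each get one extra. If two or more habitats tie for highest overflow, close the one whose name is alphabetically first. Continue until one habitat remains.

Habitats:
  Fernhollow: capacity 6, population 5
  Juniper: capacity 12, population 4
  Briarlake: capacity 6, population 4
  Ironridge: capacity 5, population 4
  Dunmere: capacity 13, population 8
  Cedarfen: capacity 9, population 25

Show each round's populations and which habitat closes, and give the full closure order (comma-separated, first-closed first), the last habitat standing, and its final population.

Closure order: Cedarfen, Fernhollow, Briarlake, Ironridge, Dunmere
Last habitat: Juniper with 50 animals

Round 1: Briarlake=4 Cedarfen=25 Dunmere=8 Fernhollow=5 Ironridge=4 Juniper=4 → close Cedarfen (overflow 16)
  25÷5 = 5 each, +1 to first 0
Round 2: Briarlake=9 Dunmere=13 Fernhollow=10 Ironridge=9 Juniper=9 → close Fernhollow (overflow 4)
  10÷4 = 2 each, +1 to first 2
Round 3: Briarlake=12 Dunmere=16 Ironridge=11 Juniper=11 → close Briarlake (overflow 6)
  12÷3 = 4 each, +1 to first 0
Round 4: Dunmere=20 Ironridge=15 Juniper=15 → close Ironridge (overflow 10)
  15÷2 = 7 each, +1 to first 1
Round 5: Dunmere=28 Juniper=22 → close Dunmere (overflow 15)
  28÷1 = 28 each, +1 to first 0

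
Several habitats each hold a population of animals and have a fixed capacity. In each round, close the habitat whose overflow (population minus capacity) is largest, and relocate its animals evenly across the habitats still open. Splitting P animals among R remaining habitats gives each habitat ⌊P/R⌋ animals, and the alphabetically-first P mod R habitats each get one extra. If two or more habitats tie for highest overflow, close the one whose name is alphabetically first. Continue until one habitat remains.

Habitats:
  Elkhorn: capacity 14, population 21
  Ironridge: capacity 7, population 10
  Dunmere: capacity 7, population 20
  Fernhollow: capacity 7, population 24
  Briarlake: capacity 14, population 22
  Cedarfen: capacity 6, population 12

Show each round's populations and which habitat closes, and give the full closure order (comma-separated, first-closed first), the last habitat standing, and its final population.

Closure order: Fernhollow, Dunmere, Briarlake, Cedarfen, Elkhorn
Last habitat: Ironridge with 109 animals

Round 1: Briarlake=22 Cedarfen=12 Dunmere=20 Elkhorn=21 Fernhollow=24 Ironridge=10 → close Fernhollow (overflow 17)
  24÷5 = 4 each, +1 to first 4
Round 2: Briarlake=27 Cedarfen=17 Dunmere=25 Elkhorn=26 Ironridge=14 → close Dunmere (overflow 18)
  25÷4 = 6 each, +1 to first 1
Round 3: Briarlake=34 Cedarfen=23 Elkhorn=32 Ironridge=20 → close Briarlake (overflow 20)
  34÷3 = 11 each, +1 to first 1
Round 4: Cedarfen=35 Elkhorn=43 Ironridge=31 → close Cedarfen (overflow 29)
  35÷2 = 17 each, +1 to first 1
Round 5: Elkhorn=61 Ironridge=48 → close Elkhorn (overflow 47)
  61÷1 = 61 each, +1 to first 0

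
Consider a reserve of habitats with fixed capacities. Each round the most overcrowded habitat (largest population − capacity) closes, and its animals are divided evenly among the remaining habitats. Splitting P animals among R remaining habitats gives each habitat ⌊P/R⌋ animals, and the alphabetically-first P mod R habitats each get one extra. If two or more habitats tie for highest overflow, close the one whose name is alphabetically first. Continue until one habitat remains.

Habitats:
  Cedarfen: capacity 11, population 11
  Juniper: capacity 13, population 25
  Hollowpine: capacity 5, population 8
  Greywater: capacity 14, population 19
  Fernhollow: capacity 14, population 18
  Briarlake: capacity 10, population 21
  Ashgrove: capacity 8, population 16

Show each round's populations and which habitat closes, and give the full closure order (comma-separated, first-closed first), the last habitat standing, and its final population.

Round 1: Ashgrove=16 Briarlake=21 Cedarfen=11 Fernhollow=18 Greywater=19 Hollowpine=8 Juniper=25 → close Juniper (overflow 12)
  25÷6 = 4 each, +1 to first 1
Round 2: Ashgrove=21 Briarlake=25 Cedarfen=15 Fernhollow=22 Greywater=23 Hollowpine=12 → close Briarlake (overflow 15)
  25÷5 = 5 each, +1 to first 0
Round 3: Ashgrove=26 Cedarfen=20 Fernhollow=27 Greywater=28 Hollowpine=17 → close Ashgrove (overflow 18)
  26÷4 = 6 each, +1 to first 2
Round 4: Cedarfen=27 Fernhollow=34 Greywater=34 Hollowpine=23 → close Fernhollow (overflow 20)
  34÷3 = 11 each, +1 to first 1
Round 5: Cedarfen=39 Greywater=45 Hollowpine=34 → close Greywater (overflow 31)
  45÷2 = 22 each, +1 to first 1
Round 6: Cedarfen=62 Hollowpine=56 → close Cedarfen (overflow 51)
  62÷1 = 62 each, +1 to first 0

Closure order: Juniper, Briarlake, Ashgrove, Fernhollow, Greywater, Cedarfen
Last habitat: Hollowpine with 118 animals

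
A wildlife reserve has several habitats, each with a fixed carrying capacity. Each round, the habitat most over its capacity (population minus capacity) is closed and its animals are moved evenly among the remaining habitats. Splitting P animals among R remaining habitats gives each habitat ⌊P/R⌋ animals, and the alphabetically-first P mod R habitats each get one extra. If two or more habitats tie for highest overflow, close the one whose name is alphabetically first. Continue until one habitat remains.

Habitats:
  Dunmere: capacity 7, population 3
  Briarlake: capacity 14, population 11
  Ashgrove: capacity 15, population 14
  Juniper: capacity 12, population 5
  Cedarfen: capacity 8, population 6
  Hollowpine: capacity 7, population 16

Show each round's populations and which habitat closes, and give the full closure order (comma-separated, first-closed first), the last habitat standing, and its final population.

Round 1: Ashgrove=14 Briarlake=11 Cedarfen=6 Dunmere=3 Hollowpine=16 Juniper=5 → close Hollowpine (overflow 9)
  16÷5 = 3 each, +1 to first 1
Round 2: Ashgrove=18 Briarlake=14 Cedarfen=9 Dunmere=6 Juniper=8 → close Ashgrove (overflow 3)
  18÷4 = 4 each, +1 to first 2
Round 3: Briarlake=19 Cedarfen=14 Dunmere=10 Juniper=12 → close Cedarfen (overflow 6)
  14÷3 = 4 each, +1 to first 2
Round 4: Briarlake=24 Dunmere=15 Juniper=16 → close Briarlake (overflow 10)
  24÷2 = 12 each, +1 to first 0
Round 5: Dunmere=27 Juniper=28 → close Dunmere (overflow 20)
  27÷1 = 27 each, +1 to first 0

Closure order: Hollowpine, Ashgrove, Cedarfen, Briarlake, Dunmere
Last habitat: Juniper with 55 animals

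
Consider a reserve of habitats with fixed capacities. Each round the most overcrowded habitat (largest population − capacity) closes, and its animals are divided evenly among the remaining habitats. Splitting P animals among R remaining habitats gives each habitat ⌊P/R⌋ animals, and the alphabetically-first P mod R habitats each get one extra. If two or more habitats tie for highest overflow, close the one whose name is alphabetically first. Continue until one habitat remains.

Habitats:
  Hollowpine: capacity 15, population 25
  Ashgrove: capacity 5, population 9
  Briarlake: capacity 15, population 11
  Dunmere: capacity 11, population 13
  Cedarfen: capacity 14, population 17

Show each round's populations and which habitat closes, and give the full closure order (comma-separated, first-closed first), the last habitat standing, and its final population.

Round 1: Ashgrove=9 Briarlake=11 Cedarfen=17 Dunmere=13 Hollowpine=25 → close Hollowpine (overflow 10)
  25÷4 = 6 each, +1 to first 1
Round 2: Ashgrove=16 Briarlake=17 Cedarfen=23 Dunmere=19 → close Ashgrove (overflow 11)
  16÷3 = 5 each, +1 to first 1
Round 3: Briarlake=23 Cedarfen=28 Dunmere=24 → close Cedarfen (overflow 14)
  28÷2 = 14 each, +1 to first 0
Round 4: Briarlake=37 Dunmere=38 → close Dunmere (overflow 27)
  38÷1 = 38 each, +1 to first 0

Closure order: Hollowpine, Ashgrove, Cedarfen, Dunmere
Last habitat: Briarlake with 75 animals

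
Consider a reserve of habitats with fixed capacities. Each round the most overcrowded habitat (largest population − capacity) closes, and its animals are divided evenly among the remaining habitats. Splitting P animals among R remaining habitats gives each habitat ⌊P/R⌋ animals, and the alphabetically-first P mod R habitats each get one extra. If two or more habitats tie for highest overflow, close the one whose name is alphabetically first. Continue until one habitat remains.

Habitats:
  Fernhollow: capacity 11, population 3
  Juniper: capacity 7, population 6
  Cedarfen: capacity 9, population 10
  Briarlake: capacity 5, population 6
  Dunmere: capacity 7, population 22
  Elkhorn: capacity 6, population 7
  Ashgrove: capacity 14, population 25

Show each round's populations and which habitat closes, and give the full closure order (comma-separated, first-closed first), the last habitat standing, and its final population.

Round 1: Ashgrove=25 Briarlake=6 Cedarfen=10 Dunmere=22 Elkhorn=7 Fernhollow=3 Juniper=6 → close Dunmere (overflow 15)
  22÷6 = 3 each, +1 to first 4
Round 2: Ashgrove=29 Briarlake=10 Cedarfen=14 Elkhorn=11 Fernhollow=6 Juniper=9 → close Ashgrove (overflow 15)
  29÷5 = 5 each, +1 to first 4
Round 3: Briarlake=16 Cedarfen=20 Elkhorn=17 Fernhollow=12 Juniper=14 → close Briarlake (overflow 11)
  16÷4 = 4 each, +1 to first 0
Round 4: Cedarfen=24 Elkhorn=21 Fernhollow=16 Juniper=18 → close Cedarfen (overflow 15)
  24÷3 = 8 each, +1 to first 0
Round 5: Elkhorn=29 Fernhollow=24 Juniper=26 → close Elkhorn (overflow 23)
  29÷2 = 14 each, +1 to first 1
Round 6: Fernhollow=39 Juniper=40 → close Juniper (overflow 33)
  40÷1 = 40 each, +1 to first 0

Closure order: Dunmere, Ashgrove, Briarlake, Cedarfen, Elkhorn, Juniper
Last habitat: Fernhollow with 79 animals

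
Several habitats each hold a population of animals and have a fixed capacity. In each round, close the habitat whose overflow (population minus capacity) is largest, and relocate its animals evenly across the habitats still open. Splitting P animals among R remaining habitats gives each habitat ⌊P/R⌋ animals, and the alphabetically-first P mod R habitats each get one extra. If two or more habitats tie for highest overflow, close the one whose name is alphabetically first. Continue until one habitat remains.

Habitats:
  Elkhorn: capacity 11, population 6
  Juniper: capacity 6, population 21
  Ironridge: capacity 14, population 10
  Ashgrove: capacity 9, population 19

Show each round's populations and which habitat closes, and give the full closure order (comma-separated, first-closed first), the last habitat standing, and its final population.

Round 1: Ashgrove=19 Elkhorn=6 Ironridge=10 Juniper=21 → close Juniper (overflow 15)
  21÷3 = 7 each, +1 to first 0
Round 2: Ashgrove=26 Elkhorn=13 Ironridge=17 → close Ashgrove (overflow 17)
  26÷2 = 13 each, +1 to first 0
Round 3: Elkhorn=26 Ironridge=30 → close Ironridge (overflow 16)
  30÷1 = 30 each, +1 to first 0

Closure order: Juniper, Ashgrove, Ironridge
Last habitat: Elkhorn with 56 animals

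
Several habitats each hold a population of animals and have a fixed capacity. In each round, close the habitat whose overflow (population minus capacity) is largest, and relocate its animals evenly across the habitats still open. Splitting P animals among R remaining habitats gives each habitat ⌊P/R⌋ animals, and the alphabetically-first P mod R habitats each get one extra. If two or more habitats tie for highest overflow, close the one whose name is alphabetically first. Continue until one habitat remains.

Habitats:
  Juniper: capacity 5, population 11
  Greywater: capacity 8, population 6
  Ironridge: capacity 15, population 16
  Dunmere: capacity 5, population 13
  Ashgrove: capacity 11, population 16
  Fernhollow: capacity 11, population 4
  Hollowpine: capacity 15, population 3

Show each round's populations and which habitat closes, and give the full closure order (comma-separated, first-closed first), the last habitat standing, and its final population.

Round 1: Ashgrove=16 Dunmere=13 Fernhollow=4 Greywater=6 Hollowpine=3 Ironridge=16 Juniper=11 → close Dunmere (overflow 8)
  13÷6 = 2 each, +1 to first 1
Round 2: Ashgrove=19 Fernhollow=6 Greywater=8 Hollowpine=5 Ironridge=18 Juniper=13 → close Ashgrove (overflow 8)
  19÷5 = 3 each, +1 to first 4
Round 3: Fernhollow=10 Greywater=12 Hollowpine=9 Ironridge=22 Juniper=16 → close Juniper (overflow 11)
  16÷4 = 4 each, +1 to first 0
Round 4: Fernhollow=14 Greywater=16 Hollowpine=13 Ironridge=26 → close Ironridge (overflow 11)
  26÷3 = 8 each, +1 to first 2
Round 5: Fernhollow=23 Greywater=25 Hollowpine=21 → close Greywater (overflow 17)
  25÷2 = 12 each, +1 to first 1
Round 6: Fernhollow=36 Hollowpine=33 → close Fernhollow (overflow 25)
  36÷1 = 36 each, +1 to first 0

Closure order: Dunmere, Ashgrove, Juniper, Ironridge, Greywater, Fernhollow
Last habitat: Hollowpine with 69 animals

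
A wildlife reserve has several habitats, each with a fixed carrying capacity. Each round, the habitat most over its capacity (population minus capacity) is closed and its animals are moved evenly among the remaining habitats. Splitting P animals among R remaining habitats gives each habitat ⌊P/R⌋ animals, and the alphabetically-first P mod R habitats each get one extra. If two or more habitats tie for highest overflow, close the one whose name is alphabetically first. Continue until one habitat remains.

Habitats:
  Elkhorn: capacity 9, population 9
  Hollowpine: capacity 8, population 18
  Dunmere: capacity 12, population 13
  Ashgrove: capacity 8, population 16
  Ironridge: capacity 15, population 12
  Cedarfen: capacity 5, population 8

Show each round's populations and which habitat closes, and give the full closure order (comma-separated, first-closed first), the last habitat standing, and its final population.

Round 1: Ashgrove=16 Cedarfen=8 Dunmere=13 Elkhorn=9 Hollowpine=18 Ironridge=12 → close Hollowpine (overflow 10)
  18÷5 = 3 each, +1 to first 3
Round 2: Ashgrove=20 Cedarfen=12 Dunmere=17 Elkhorn=12 Ironridge=15 → close Ashgrove (overflow 12)
  20÷4 = 5 each, +1 to first 0
Round 3: Cedarfen=17 Dunmere=22 Elkhorn=17 Ironridge=20 → close Cedarfen (overflow 12)
  17÷3 = 5 each, +1 to first 2
Round 4: Dunmere=28 Elkhorn=23 Ironridge=25 → close Dunmere (overflow 16)
  28÷2 = 14 each, +1 to first 0
Round 5: Elkhorn=37 Ironridge=39 → close Elkhorn (overflow 28)
  37÷1 = 37 each, +1 to first 0

Closure order: Hollowpine, Ashgrove, Cedarfen, Dunmere, Elkhorn
Last habitat: Ironridge with 76 animals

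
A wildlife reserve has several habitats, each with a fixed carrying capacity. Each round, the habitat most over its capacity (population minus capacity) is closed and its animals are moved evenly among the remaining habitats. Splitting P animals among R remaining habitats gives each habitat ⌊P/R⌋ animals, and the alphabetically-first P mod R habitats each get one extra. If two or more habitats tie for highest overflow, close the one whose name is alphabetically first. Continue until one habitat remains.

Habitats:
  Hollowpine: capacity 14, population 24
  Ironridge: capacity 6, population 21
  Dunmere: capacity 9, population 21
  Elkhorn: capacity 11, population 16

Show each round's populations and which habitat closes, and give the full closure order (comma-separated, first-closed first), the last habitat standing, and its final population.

Closure order: Ironridge, Dunmere, Hollowpine
Last habitat: Elkhorn with 82 animals

Round 1: Dunmere=21 Elkhorn=16 Hollowpine=24 Ironridge=21 → close Ironridge (overflow 15)
  21÷3 = 7 each, +1 to first 0
Round 2: Dunmere=28 Elkhorn=23 Hollowpine=31 → close Dunmere (overflow 19)
  28÷2 = 14 each, +1 to first 0
Round 3: Elkhorn=37 Hollowpine=45 → close Hollowpine (overflow 31)
  45÷1 = 45 each, +1 to first 0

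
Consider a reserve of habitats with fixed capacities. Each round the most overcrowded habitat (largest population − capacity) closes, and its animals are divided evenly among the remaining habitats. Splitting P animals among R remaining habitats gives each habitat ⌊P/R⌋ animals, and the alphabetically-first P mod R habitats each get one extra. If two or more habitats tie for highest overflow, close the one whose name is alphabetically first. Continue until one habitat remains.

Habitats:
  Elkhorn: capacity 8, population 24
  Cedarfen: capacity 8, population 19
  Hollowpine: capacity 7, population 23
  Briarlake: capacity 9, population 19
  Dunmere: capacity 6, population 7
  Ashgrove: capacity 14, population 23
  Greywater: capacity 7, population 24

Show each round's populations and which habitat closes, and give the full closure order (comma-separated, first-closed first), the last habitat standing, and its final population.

Round 1: Ashgrove=23 Briarlake=19 Cedarfen=19 Dunmere=7 Elkhorn=24 Greywater=24 Hollowpine=23 → close Greywater (overflow 17)
  24÷6 = 4 each, +1 to first 0
Round 2: Ashgrove=27 Briarlake=23 Cedarfen=23 Dunmere=11 Elkhorn=28 Hollowpine=27 → close Elkhorn (overflow 20)
  28÷5 = 5 each, +1 to first 3
Round 3: Ashgrove=33 Briarlake=29 Cedarfen=29 Dunmere=16 Hollowpine=32 → close Hollowpine (overflow 25)
  32÷4 = 8 each, +1 to first 0
Round 4: Ashgrove=41 Briarlake=37 Cedarfen=37 Dunmere=24 → close Cedarfen (overflow 29)
  37÷3 = 12 each, +1 to first 1
Round 5: Ashgrove=54 Briarlake=49 Dunmere=36 → close Ashgrove (overflow 40)
  54÷2 = 27 each, +1 to first 0
Round 6: Briarlake=76 Dunmere=63 → close Briarlake (overflow 67)
  76÷1 = 76 each, +1 to first 0

Closure order: Greywater, Elkhorn, Hollowpine, Cedarfen, Ashgrove, Briarlake
Last habitat: Dunmere with 139 animals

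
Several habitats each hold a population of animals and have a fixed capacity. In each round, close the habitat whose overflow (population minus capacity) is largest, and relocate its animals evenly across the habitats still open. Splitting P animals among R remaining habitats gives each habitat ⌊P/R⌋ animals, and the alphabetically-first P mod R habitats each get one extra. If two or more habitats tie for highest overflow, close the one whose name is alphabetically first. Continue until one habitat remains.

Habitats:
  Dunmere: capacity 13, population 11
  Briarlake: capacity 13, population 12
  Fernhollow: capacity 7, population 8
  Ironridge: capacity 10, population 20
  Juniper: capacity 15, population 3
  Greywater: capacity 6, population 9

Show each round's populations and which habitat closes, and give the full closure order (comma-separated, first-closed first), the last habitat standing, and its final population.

Closure order: Ironridge, Greywater, Fernhollow, Briarlake, Dunmere
Last habitat: Juniper with 63 animals

Round 1: Briarlake=12 Dunmere=11 Fernhollow=8 Greywater=9 Ironridge=20 Juniper=3 → close Ironridge (overflow 10)
  20÷5 = 4 each, +1 to first 0
Round 2: Briarlake=16 Dunmere=15 Fernhollow=12 Greywater=13 Juniper=7 → close Greywater (overflow 7)
  13÷4 = 3 each, +1 to first 1
Round 3: Briarlake=20 Dunmere=18 Fernhollow=15 Juniper=10 → close Fernhollow (overflow 8)
  15÷3 = 5 each, +1 to first 0
Round 4: Briarlake=25 Dunmere=23 Juniper=15 → close Briarlake (overflow 12)
  25÷2 = 12 each, +1 to first 1
Round 5: Dunmere=36 Juniper=27 → close Dunmere (overflow 23)
  36÷1 = 36 each, +1 to first 0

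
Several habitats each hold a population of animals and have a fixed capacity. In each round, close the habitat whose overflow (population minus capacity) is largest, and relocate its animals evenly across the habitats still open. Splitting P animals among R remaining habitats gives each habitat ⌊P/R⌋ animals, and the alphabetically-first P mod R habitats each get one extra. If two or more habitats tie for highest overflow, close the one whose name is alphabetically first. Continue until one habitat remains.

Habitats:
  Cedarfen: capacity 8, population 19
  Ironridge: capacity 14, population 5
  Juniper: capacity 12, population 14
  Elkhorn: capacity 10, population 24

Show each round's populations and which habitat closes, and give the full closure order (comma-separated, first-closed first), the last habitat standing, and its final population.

Round 1: Cedarfen=19 Elkhorn=24 Ironridge=5 Juniper=14 → close Elkhorn (overflow 14)
  24÷3 = 8 each, +1 to first 0
Round 2: Cedarfen=27 Ironridge=13 Juniper=22 → close Cedarfen (overflow 19)
  27÷2 = 13 each, +1 to first 1
Round 3: Ironridge=27 Juniper=35 → close Juniper (overflow 23)
  35÷1 = 35 each, +1 to first 0

Closure order: Elkhorn, Cedarfen, Juniper
Last habitat: Ironridge with 62 animals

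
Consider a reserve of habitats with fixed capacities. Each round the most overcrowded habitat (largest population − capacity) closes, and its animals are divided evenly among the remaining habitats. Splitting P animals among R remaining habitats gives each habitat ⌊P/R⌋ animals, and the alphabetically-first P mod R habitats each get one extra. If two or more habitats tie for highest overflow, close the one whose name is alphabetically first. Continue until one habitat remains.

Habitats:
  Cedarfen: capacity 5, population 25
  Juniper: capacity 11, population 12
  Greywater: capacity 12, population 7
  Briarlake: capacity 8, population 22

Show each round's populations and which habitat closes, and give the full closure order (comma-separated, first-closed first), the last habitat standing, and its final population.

Round 1: Briarlake=22 Cedarfen=25 Greywater=7 Juniper=12 → close Cedarfen (overflow 20)
  25÷3 = 8 each, +1 to first 1
Round 2: Briarlake=31 Greywater=15 Juniper=20 → close Briarlake (overflow 23)
  31÷2 = 15 each, +1 to first 1
Round 3: Greywater=31 Juniper=35 → close Juniper (overflow 24)
  35÷1 = 35 each, +1 to first 0

Closure order: Cedarfen, Briarlake, Juniper
Last habitat: Greywater with 66 animals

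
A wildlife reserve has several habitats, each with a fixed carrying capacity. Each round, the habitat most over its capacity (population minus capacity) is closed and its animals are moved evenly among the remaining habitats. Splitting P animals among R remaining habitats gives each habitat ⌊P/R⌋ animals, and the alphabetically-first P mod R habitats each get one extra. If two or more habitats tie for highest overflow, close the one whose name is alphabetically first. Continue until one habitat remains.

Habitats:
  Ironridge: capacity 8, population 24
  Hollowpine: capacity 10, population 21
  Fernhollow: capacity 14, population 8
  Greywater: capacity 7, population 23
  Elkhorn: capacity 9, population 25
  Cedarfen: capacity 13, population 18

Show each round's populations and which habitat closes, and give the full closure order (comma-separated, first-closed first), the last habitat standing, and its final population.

Closure order: Elkhorn, Greywater, Ironridge, Hollowpine, Cedarfen
Last habitat: Fernhollow with 119 animals

Round 1: Cedarfen=18 Elkhorn=25 Fernhollow=8 Greywater=23 Hollowpine=21 Ironridge=24 → close Elkhorn (overflow 16)
  25÷5 = 5 each, +1 to first 0
Round 2: Cedarfen=23 Fernhollow=13 Greywater=28 Hollowpine=26 Ironridge=29 → close Greywater (overflow 21)
  28÷4 = 7 each, +1 to first 0
Round 3: Cedarfen=30 Fernhollow=20 Hollowpine=33 Ironridge=36 → close Ironridge (overflow 28)
  36÷3 = 12 each, +1 to first 0
Round 4: Cedarfen=42 Fernhollow=32 Hollowpine=45 → close Hollowpine (overflow 35)
  45÷2 = 22 each, +1 to first 1
Round 5: Cedarfen=65 Fernhollow=54 → close Cedarfen (overflow 52)
  65÷1 = 65 each, +1 to first 0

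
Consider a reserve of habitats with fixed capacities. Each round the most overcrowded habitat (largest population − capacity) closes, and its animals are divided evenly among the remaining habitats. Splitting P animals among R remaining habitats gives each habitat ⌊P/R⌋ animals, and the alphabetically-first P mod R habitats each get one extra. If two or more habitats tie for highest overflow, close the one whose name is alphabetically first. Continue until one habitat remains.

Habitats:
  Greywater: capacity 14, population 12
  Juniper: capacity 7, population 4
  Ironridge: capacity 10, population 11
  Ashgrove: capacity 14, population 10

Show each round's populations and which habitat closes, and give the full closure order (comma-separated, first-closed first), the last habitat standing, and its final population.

Closure order: Ironridge, Greywater, Ashgrove
Last habitat: Juniper with 37 animals

Round 1: Ashgrove=10 Greywater=12 Ironridge=11 Juniper=4 → close Ironridge (overflow 1)
  11÷3 = 3 each, +1 to first 2
Round 2: Ashgrove=14 Greywater=16 Juniper=7 → close Greywater (overflow 2)
  16÷2 = 8 each, +1 to first 0
Round 3: Ashgrove=22 Juniper=15 → close Ashgrove (overflow 8)
  22÷1 = 22 each, +1 to first 0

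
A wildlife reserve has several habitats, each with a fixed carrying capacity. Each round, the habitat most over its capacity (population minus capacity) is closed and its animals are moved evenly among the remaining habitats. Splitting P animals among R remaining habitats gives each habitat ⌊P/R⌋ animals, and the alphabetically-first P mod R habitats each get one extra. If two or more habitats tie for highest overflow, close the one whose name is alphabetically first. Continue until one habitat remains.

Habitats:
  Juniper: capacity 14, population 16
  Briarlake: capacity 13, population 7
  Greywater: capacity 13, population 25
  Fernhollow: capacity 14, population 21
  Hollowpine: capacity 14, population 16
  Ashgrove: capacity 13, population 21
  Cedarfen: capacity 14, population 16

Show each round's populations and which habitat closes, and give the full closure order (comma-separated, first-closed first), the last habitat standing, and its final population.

Round 1: Ashgrove=21 Briarlake=7 Cedarfen=16 Fernhollow=21 Greywater=25 Hollowpine=16 Juniper=16 → close Greywater (overflow 12)
  25÷6 = 4 each, +1 to first 1
Round 2: Ashgrove=26 Briarlake=11 Cedarfen=20 Fernhollow=25 Hollowpine=20 Juniper=20 → close Ashgrove (overflow 13)
  26÷5 = 5 each, +1 to first 1
Round 3: Briarlake=17 Cedarfen=25 Fernhollow=30 Hollowpine=25 Juniper=25 → close Fernhollow (overflow 16)
  30÷4 = 7 each, +1 to first 2
Round 4: Briarlake=25 Cedarfen=33 Hollowpine=32 Juniper=32 → close Cedarfen (overflow 19)
  33÷3 = 11 each, +1 to first 0
Round 5: Briarlake=36 Hollowpine=43 Juniper=43 → close Hollowpine (overflow 29)
  43÷2 = 21 each, +1 to first 1
Round 6: Briarlake=58 Juniper=64 → close Juniper (overflow 50)
  64÷1 = 64 each, +1 to first 0

Closure order: Greywater, Ashgrove, Fernhollow, Cedarfen, Hollowpine, Juniper
Last habitat: Briarlake with 122 animals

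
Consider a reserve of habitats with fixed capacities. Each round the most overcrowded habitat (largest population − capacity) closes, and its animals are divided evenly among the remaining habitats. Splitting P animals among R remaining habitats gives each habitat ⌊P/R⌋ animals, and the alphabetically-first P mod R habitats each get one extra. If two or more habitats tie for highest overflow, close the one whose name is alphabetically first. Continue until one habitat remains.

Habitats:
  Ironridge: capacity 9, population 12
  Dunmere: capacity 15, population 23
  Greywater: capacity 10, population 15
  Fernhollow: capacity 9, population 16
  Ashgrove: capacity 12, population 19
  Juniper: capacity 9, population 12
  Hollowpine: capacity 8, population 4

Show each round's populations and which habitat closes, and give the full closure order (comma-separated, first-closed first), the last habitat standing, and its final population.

Round 1: Ashgrove=19 Dunmere=23 Fernhollow=16 Greywater=15 Hollowpine=4 Ironridge=12 Juniper=12 → close Dunmere (overflow 8)
  23÷6 = 3 each, +1 to first 5
Round 2: Ashgrove=23 Fernhollow=20 Greywater=19 Hollowpine=8 Ironridge=16 Juniper=15 → close Ashgrove (overflow 11)
  23÷5 = 4 each, +1 to first 3
Round 3: Fernhollow=25 Greywater=24 Hollowpine=13 Ironridge=20 Juniper=19 → close Fernhollow (overflow 16)
  25÷4 = 6 each, +1 to first 1
Round 4: Greywater=31 Hollowpine=19 Ironridge=26 Juniper=25 → close Greywater (overflow 21)
  31÷3 = 10 each, +1 to first 1
Round 5: Hollowpine=30 Ironridge=36 Juniper=35 → close Ironridge (overflow 27)
  36÷2 = 18 each, +1 to first 0
Round 6: Hollowpine=48 Juniper=53 → close Juniper (overflow 44)
  53÷1 = 53 each, +1 to first 0

Closure order: Dunmere, Ashgrove, Fernhollow, Greywater, Ironridge, Juniper
Last habitat: Hollowpine with 101 animals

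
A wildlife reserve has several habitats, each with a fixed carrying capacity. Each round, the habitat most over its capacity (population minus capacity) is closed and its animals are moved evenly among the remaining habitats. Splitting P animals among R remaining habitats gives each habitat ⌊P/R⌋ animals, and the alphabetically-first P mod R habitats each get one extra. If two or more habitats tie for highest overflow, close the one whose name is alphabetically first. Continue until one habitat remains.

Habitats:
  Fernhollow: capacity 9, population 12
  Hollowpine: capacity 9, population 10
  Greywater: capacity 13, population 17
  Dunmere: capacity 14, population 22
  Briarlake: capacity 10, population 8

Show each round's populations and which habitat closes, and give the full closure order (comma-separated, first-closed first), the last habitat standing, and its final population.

Round 1: Briarlake=8 Dunmere=22 Fernhollow=12 Greywater=17 Hollowpine=10 → close Dunmere (overflow 8)
  22÷4 = 5 each, +1 to first 2
Round 2: Briarlake=14 Fernhollow=18 Greywater=22 Hollowpine=15 → close Fernhollow (overflow 9)
  18÷3 = 6 each, +1 to first 0
Round 3: Briarlake=20 Greywater=28 Hollowpine=21 → close Greywater (overflow 15)
  28÷2 = 14 each, +1 to first 0
Round 4: Briarlake=34 Hollowpine=35 → close Hollowpine (overflow 26)
  35÷1 = 35 each, +1 to first 0

Closure order: Dunmere, Fernhollow, Greywater, Hollowpine
Last habitat: Briarlake with 69 animals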